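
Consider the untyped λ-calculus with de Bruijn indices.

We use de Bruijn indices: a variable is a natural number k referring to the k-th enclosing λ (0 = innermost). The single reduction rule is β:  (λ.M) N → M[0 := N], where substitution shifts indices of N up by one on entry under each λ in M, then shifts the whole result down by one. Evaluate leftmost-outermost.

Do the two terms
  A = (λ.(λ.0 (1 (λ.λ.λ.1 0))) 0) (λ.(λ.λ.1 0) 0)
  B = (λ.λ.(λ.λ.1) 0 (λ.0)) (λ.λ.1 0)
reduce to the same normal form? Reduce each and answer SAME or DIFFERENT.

Answer: DIFFERENT — A ⇓ λ.λ.λ.1 0, B ⇓ λ.0

Reduction:
Term A:
  start: (λ.(λ.0 (1 (λ.λ.λ.1 0))) 0) (λ.(λ.λ.1 0) 0)
  →1  (λ.0 ((λ.(λ.λ.1 0) 0) (λ.λ.λ.1 0))) (λ.(λ.λ.1 0) 0)
  →2  (λ.(λ.λ.1 0) 0) ((λ.(λ.λ.1 0) 0) (λ.λ.λ.1 0))
  →3  (λ.λ.1 0) ((λ.(λ.λ.1 0) 0) (λ.λ.λ.1 0))
  →4  λ.(λ.(λ.λ.1 0) 0) (λ.λ.λ.1 0) 0
  →5  λ.(λ.λ.1 0) (λ.λ.λ.1 0) 0
  →6  λ.(λ.(λ.λ.λ.1 0) 0) 0
  →7  λ.(λ.λ.λ.1 0) 0
  →8  λ.λ.λ.1 0

Term B:
  start: (λ.λ.(λ.λ.1) 0 (λ.0)) (λ.λ.1 0)
  →1  λ.(λ.λ.1) 0 (λ.0)
  →2  λ.(λ.1) (λ.0)
  →3  λ.0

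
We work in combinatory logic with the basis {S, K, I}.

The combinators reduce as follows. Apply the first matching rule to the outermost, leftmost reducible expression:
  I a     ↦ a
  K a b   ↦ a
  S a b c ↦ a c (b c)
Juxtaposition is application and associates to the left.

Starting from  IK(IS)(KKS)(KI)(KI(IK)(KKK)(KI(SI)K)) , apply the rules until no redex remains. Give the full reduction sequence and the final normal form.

Answer: normal form = S(KI)(KK)  (in 8 steps)

Working:
  start: IK(IS)(KKS)(KI)(KI(IK)(KKK)(KI(SI)K))
  [1] K(IS)(KKS)(KI)(KI(IK)(KKK)(KI(SI)K))
  [2] IS(KI)(KI(IK)(KKK)(KI(SI)K))
  [3] S(KI)(KI(IK)(KKK)(KI(SI)K))
  [4] S(KI)(I(KKK)(KI(SI)K))
  [5] S(KI)(KKK(KI(SI)K))
  [6] S(KI)(K(KI(SI)K))
  [7] S(KI)(K(IK))
  [8] S(KI)(KK)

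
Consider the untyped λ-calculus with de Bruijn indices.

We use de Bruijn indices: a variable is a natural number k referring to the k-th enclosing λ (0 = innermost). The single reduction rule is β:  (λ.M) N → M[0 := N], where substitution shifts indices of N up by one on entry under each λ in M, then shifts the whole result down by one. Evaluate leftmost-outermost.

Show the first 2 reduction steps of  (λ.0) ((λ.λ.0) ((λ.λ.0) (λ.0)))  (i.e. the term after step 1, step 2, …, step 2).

Answer: after 2 steps: λ.0

Derivation:
  start: (λ.0) ((λ.λ.0) ((λ.λ.0) (λ.0)))
  [1] (λ.λ.0) ((λ.λ.0) (λ.0))
  [2] λ.0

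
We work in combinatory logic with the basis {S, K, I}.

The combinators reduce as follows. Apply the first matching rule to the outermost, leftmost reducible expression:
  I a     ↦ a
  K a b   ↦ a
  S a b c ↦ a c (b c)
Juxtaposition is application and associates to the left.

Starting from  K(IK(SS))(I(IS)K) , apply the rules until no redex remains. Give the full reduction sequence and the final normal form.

  start: K(IK(SS))(I(IS)K)
  [1] IK(SS)
  [2] K(SS)

Answer: normal form = K(SS)  (in 2 steps)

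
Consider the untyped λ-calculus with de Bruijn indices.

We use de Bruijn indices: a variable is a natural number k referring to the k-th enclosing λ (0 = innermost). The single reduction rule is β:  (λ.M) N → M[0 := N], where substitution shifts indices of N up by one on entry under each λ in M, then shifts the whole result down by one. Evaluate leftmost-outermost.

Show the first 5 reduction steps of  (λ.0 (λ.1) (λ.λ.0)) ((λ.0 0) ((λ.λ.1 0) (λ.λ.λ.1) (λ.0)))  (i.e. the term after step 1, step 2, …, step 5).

  start: (λ.0 (λ.1) (λ.λ.0)) ((λ.0 0) ((λ.λ.1 0) (λ.λ.λ.1) (λ.0)))
  →1  (λ.0 0) ((λ.λ.1 0) (λ.λ.λ.1) (λ.0)) (λ.(λ.0 0) ((λ.λ.1 0) (λ.λ.λ.1) (λ.0))) (λ.λ.0)
  →2  (λ.λ.1 0) (λ.λ.λ.1) (λ.0) ((λ.λ.1 0) (λ.λ.λ.1) (λ.0)) (λ.(λ.0 0) ((λ.λ.1 0) (λ.λ.λ.1) (λ.0))) (λ.λ.0)
  →3  (λ.(λ.λ.λ.1) 0) (λ.0) ((λ.λ.1 0) (λ.λ.λ.1) (λ.0)) (λ.(λ.0 0) ((λ.λ.1 0) (λ.λ.λ.1) (λ.0))) (λ.λ.0)
  →4  (λ.λ.λ.1) (λ.0) ((λ.λ.1 0) (λ.λ.λ.1) (λ.0)) (λ.(λ.0 0) ((λ.λ.1 0) (λ.λ.λ.1) (λ.0))) (λ.λ.0)
  →5  (λ.λ.1) ((λ.λ.1 0) (λ.λ.λ.1) (λ.0)) (λ.(λ.0 0) ((λ.λ.1 0) (λ.λ.λ.1) (λ.0))) (λ.λ.0)

Answer: after 5 steps: (λ.λ.1) ((λ.λ.1 0) (λ.λ.λ.1) (λ.0)) (λ.(λ.0 0) ((λ.λ.1 0) (λ.λ.λ.1) (λ.0))) (λ.λ.0)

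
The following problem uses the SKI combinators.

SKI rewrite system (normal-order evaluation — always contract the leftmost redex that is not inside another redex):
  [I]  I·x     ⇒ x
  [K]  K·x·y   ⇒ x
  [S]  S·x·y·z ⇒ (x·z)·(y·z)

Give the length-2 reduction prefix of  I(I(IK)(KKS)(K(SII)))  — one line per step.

  start: I(I(IK)(KKS)(K(SII)))
  →1  I(IK)(KKS)(K(SII))
  →2  IK(KKS)(K(SII))

Answer: after 2 steps: IK(KKS)(K(SII))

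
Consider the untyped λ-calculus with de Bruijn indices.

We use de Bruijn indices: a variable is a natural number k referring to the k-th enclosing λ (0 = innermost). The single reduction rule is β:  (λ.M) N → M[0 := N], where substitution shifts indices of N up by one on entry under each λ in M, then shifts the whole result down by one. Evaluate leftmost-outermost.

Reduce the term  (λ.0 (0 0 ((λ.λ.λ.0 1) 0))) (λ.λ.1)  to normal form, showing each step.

Answer: normal form = λ.λ.λ.1  (in 4 steps)

Working:
  start: (λ.0 (0 0 ((λ.λ.λ.0 1) 0))) (λ.λ.1)
  [1] (λ.λ.1) ((λ.λ.1) (λ.λ.1) ((λ.λ.λ.0 1) (λ.λ.1)))
  [2] λ.(λ.λ.1) (λ.λ.1) ((λ.λ.λ.0 1) (λ.λ.1))
  [3] λ.(λ.λ.λ.1) ((λ.λ.λ.0 1) (λ.λ.1))
  [4] λ.λ.λ.1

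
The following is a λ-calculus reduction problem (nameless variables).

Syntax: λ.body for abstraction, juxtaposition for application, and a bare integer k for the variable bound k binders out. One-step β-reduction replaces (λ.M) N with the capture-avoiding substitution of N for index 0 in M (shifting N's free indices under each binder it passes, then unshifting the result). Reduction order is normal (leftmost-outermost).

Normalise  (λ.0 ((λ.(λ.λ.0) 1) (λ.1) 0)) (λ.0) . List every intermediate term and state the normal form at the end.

Answer: normal form = λ.0  (in 5 steps)

Working:
  start: (λ.0 ((λ.(λ.λ.0) 1) (λ.1) 0)) (λ.0)
  [1] (λ.0) ((λ.(λ.λ.0) (λ.0)) (λ.λ.0) (λ.0))
  [2] (λ.(λ.λ.0) (λ.0)) (λ.λ.0) (λ.0)
  [3] (λ.λ.0) (λ.0) (λ.0)
  [4] (λ.0) (λ.0)
  [5] λ.0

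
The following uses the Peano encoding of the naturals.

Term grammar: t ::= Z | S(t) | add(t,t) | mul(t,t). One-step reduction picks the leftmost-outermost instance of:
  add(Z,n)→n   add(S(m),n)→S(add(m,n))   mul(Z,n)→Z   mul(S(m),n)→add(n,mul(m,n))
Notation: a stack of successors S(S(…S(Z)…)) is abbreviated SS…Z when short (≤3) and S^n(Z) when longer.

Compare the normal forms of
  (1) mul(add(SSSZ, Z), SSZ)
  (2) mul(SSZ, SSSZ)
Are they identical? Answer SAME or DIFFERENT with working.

Answer: SAME — A ⇓ S^6(Z), B ⇓ S^6(Z)

Working:
Term A:
  start: mul(add(SSSZ, Z), SSZ)
  step 1: mul(S(add(SSZ, Z)), SSZ)
  step 2: add(SSZ, mul(add(SSZ, Z), SSZ))
  step 3: S(add(SZ, mul(add(SSZ, Z), SSZ)))
  step 4: S(S(add(Z, mul(add(SSZ, Z), SSZ))))
  step 5: S(S(mul(add(SSZ, Z), SSZ)))
  step 6: S(S(mul(S(add(SZ, Z)), SSZ)))
  step 7: S(S(add(SSZ, mul(add(SZ, Z), SSZ))))
  step 8: S(S(S(add(SZ, mul(add(SZ, Z), SSZ)))))
  step 9: S(S(S(S(add(Z, mul(add(SZ, Z), SSZ))))))
  step 10: S(S(S(S(mul(add(SZ, Z), SSZ)))))
  step 11: S(S(S(S(mul(S(add(Z, Z)), SSZ)))))
  step 12: S(S(S(S(add(SSZ, mul(add(Z, Z), SSZ))))))
  step 13: S(S(S(S(S(add(SZ, mul(add(Z, Z), SSZ)))))))
  step 14: S(S(S(S(S(S(add(Z, mul(add(Z, Z), SSZ))))))))
  step 15: S(S(S(S(S(S(mul(add(Z, Z), SSZ)))))))
  step 16: S(S(S(S(S(S(mul(Z, SSZ)))))))
  step 17: S^6(Z)

Term B:
  start: mul(SSZ, SSSZ)
  step 1: add(SSSZ, mul(SZ, SSSZ))
  step 2: S(add(SSZ, mul(SZ, SSSZ)))
  step 3: S(S(add(SZ, mul(SZ, SSSZ))))
  step 4: S(S(S(add(Z, mul(SZ, SSSZ)))))
  step 5: S(S(S(mul(SZ, SSSZ))))
  step 6: S(S(S(add(SSSZ, mul(Z, SSSZ)))))
  step 7: S(S(S(S(add(SSZ, mul(Z, SSSZ))))))
  step 8: S(S(S(S(S(add(SZ, mul(Z, SSSZ)))))))
  step 9: S(S(S(S(S(S(add(Z, mul(Z, SSSZ))))))))
  step 10: S(S(S(S(S(S(mul(Z, SSSZ)))))))
  step 11: S^6(Z)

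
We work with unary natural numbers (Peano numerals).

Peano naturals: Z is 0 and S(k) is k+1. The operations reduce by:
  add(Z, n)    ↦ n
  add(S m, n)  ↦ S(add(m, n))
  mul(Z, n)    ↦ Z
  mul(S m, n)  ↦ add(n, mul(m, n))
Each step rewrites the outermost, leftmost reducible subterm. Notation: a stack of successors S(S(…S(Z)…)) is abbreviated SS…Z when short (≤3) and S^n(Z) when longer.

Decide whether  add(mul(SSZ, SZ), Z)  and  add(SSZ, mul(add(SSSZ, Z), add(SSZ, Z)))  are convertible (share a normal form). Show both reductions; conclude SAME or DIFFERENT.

Answer: DIFFERENT — A ⇓ SSZ, B ⇓ S^8(Z)

Reduction:
Term A:
  start: add(mul(SSZ, SZ), Z)
  [1] add(add(SZ, mul(SZ, SZ)), Z)
  [2] add(S(add(Z, mul(SZ, SZ))), Z)
  [3] S(add(add(Z, mul(SZ, SZ)), Z))
  [4] S(add(mul(SZ, SZ), Z))
  [5] S(add(add(SZ, mul(Z, SZ)), Z))
  [6] S(add(S(add(Z, mul(Z, SZ))), Z))
  [7] S(S(add(add(Z, mul(Z, SZ)), Z)))
  [8] S(S(add(mul(Z, SZ), Z)))
  [9] S(S(add(Z, Z)))
  [10] SSZ

Term B:
  start: add(SSZ, mul(add(SSSZ, Z), add(SSZ, Z)))
  [1] S(add(SZ, mul(add(SSSZ, Z), add(SSZ, Z))))
  [2] S(S(add(Z, mul(add(SSSZ, Z), add(SSZ, Z)))))
  [3] S(S(mul(add(SSSZ, Z), add(SSZ, Z))))
  [4] S(S(mul(S(add(SSZ, Z)), add(SSZ, Z))))
  [5] S(S(add(add(SSZ, Z), mul(add(SSZ, Z), add(SSZ, Z)))))
  [6] S(S(add(S(add(SZ, Z)), mul(add(SSZ, Z), add(SSZ, Z)))))
  [7] S(S(S(add(add(SZ, Z), mul(add(SSZ, Z), add(SSZ, Z))))))
  [8] S(S(S(add(S(add(Z, Z)), mul(add(SSZ, Z), add(SSZ, Z))))))
  [9] S(S(S(S(add(add(Z, Z), mul(add(SSZ, Z), add(SSZ, Z)))))))
  [10] S(S(S(S(add(Z, mul(add(SSZ, Z), add(SSZ, Z)))))))
  [11] S(S(S(S(mul(add(SSZ, Z), add(SSZ, Z))))))
  [12] S(S(S(S(mul(S(add(SZ, Z)), add(SSZ, Z))))))
  [13] S(S(S(S(add(add(SSZ, Z), mul(add(SZ, Z), add(SSZ, Z)))))))
  [14] S(S(S(S(add(S(add(SZ, Z)), mul(add(SZ, Z), add(SSZ, Z)))))))
  [15] S(S(S(S(S(add(add(SZ, Z), mul(add(SZ, Z), add(SSZ, Z))))))))
  [16] S(S(S(S(S(add(S(add(Z, Z)), mul(add(SZ, Z), add(SSZ, Z))))))))
  [17] S(S(S(S(S(S(add(add(Z, Z), mul(add(SZ, Z), add(SSZ, Z)))))))))
  [18] S(S(S(S(S(S(add(Z, mul(add(SZ, Z), add(SSZ, Z)))))))))
  [19] S(S(S(S(S(S(mul(add(SZ, Z), add(SSZ, Z))))))))
  [20] S(S(S(S(S(S(mul(S(add(Z, Z)), add(SSZ, Z))))))))
  [21] S(S(S(S(S(S(add(add(SSZ, Z), mul(add(Z, Z), add(SSZ, Z)))))))))
  [22] S(S(S(S(S(S(add(S(add(SZ, Z)), mul(add(Z, Z), add(SSZ, Z)))))))))
  [23] S(S(S(S(S(S(S(add(add(SZ, Z), mul(add(Z, Z), add(SSZ, Z))))))))))
  [24] S(S(S(S(S(S(S(add(S(add(Z, Z)), mul(add(Z, Z), add(SSZ, Z))))))))))
  [25] S(S(S(S(S(S(S(S(add(add(Z, Z), mul(add(Z, Z), add(SSZ, Z)))))))))))
  [26] S(S(S(S(S(S(S(S(add(Z, mul(add(Z, Z), add(SSZ, Z)))))))))))
  [27] S(S(S(S(S(S(S(S(mul(add(Z, Z), add(SSZ, Z))))))))))
  [28] S(S(S(S(S(S(S(S(mul(Z, add(SSZ, Z))))))))))
  [29] S^8(Z)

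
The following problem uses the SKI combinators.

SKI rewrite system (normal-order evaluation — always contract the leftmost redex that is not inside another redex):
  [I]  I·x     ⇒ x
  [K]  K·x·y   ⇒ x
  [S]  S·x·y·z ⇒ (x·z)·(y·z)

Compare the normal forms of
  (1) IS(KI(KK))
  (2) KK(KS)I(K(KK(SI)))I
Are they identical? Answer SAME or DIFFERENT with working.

Term A:
  start: IS(KI(KK))
  →1  S(KI(KK))
  →2  SI

Term B:
  start: KK(KS)I(K(KK(SI)))I
  →1  KI(K(KK(SI)))I
  →2  II
  →3  I

Answer: DIFFERENT — A ⇓ SI, B ⇓ I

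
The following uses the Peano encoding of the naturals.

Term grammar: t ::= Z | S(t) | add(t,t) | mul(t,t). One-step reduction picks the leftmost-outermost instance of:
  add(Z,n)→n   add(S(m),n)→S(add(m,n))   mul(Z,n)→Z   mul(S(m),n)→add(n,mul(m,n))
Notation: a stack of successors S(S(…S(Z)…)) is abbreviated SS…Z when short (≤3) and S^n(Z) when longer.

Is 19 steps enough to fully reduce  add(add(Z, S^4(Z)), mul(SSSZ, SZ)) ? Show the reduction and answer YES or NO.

  start: add(add(Z, S^4(Z)), mul(SSSZ, SZ))
  →1  add(S^4(Z), mul(SSSZ, SZ))
  →2  S(add(SSSZ, mul(SSSZ, SZ)))
  →3  S(S(add(SSZ, mul(SSSZ, SZ))))
  →4  S(S(S(add(SZ, mul(SSSZ, SZ)))))
  →5  S(S(S(S(add(Z, mul(SSSZ, SZ))))))
  →6  S(S(S(S(mul(SSSZ, SZ)))))
  →7  S(S(S(S(add(SZ, mul(SSZ, SZ))))))
  →8  S(S(S(S(S(add(Z, mul(SSZ, SZ)))))))
  →9  S(S(S(S(S(mul(SSZ, SZ))))))
  →10  S(S(S(S(S(add(SZ, mul(SZ, SZ)))))))
  →11  S(S(S(S(S(S(add(Z, mul(SZ, SZ))))))))
  →12  S(S(S(S(S(S(mul(SZ, SZ)))))))
  →13  S(S(S(S(S(S(add(SZ, mul(Z, SZ))))))))
  →14  S(S(S(S(S(S(S(add(Z, mul(Z, SZ)))))))))
  →15  S(S(S(S(S(S(S(mul(Z, SZ))))))))
  →16  S^7(Z)

Answer: YES — reaches normal form S^7(Z) in 16 ≤ 19 steps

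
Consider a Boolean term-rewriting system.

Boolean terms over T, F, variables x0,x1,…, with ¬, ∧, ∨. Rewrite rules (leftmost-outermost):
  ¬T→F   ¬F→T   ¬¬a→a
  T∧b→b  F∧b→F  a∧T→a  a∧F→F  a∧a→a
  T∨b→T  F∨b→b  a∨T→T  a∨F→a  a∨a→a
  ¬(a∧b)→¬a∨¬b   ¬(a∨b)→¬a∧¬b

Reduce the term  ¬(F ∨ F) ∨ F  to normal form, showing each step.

Answer: normal form = T  (in 4 steps)

Working:
  start: ¬(F ∨ F) ∨ F
  step 1: ¬(F ∨ F)
  step 2: ¬F ∧ ¬F
  step 3: ¬F
  step 4: T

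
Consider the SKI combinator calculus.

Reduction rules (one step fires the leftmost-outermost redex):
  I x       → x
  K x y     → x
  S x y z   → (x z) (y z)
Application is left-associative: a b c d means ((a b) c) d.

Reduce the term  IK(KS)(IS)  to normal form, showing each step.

Answer: normal form = KS  (in 2 steps)

Reduction:
  start: IK(KS)(IS)
  →1  K(KS)(IS)
  →2  KS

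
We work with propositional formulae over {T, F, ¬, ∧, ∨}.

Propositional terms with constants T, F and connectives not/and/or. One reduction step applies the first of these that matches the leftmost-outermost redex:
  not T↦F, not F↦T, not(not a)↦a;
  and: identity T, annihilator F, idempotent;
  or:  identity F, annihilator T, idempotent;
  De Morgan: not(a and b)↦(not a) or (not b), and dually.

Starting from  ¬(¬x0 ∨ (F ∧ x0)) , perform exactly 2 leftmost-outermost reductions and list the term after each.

  start: ¬(¬x0 ∨ (F ∧ x0))
  [1] ¬¬x0 ∧ ¬(F ∧ x0)
  [2] x0 ∧ ¬(F ∧ x0)

Answer: after 2 steps: x0 ∧ ¬(F ∧ x0)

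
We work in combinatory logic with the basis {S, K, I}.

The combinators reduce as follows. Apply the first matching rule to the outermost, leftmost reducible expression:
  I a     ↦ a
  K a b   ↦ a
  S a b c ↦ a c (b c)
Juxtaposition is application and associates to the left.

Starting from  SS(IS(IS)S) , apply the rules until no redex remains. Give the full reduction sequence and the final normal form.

Answer: normal form = SS(SSS)  (in 2 steps)

Derivation:
  start: SS(IS(IS)S)
  [1] SS(S(IS)S)
  [2] SS(SSS)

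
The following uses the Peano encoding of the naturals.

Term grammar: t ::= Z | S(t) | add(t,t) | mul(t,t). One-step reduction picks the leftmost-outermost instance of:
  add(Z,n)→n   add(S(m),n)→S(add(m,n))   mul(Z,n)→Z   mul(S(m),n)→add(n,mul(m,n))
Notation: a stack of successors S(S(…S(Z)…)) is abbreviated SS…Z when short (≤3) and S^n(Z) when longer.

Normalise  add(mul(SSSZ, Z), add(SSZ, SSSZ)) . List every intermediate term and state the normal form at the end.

Answer: normal form = S^5(Z)  (in 11 steps)

Derivation:
  start: add(mul(SSSZ, Z), add(SSZ, SSSZ))
  →1  add(add(Z, mul(SSZ, Z)), add(SSZ, SSSZ))
  →2  add(mul(SSZ, Z), add(SSZ, SSSZ))
  →3  add(add(Z, mul(SZ, Z)), add(SSZ, SSSZ))
  →4  add(mul(SZ, Z), add(SSZ, SSSZ))
  →5  add(add(Z, mul(Z, Z)), add(SSZ, SSSZ))
  →6  add(mul(Z, Z), add(SSZ, SSSZ))
  →7  add(Z, add(SSZ, SSSZ))
  →8  add(SSZ, SSSZ)
  →9  S(add(SZ, SSSZ))
  →10  S(S(add(Z, SSSZ)))
  →11  S^5(Z)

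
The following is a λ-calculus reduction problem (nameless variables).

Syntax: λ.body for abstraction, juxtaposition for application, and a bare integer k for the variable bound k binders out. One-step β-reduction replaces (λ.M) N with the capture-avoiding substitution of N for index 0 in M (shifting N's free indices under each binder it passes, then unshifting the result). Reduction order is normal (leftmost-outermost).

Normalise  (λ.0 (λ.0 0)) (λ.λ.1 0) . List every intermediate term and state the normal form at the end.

  start: (λ.0 (λ.0 0)) (λ.λ.1 0)
  →1  (λ.λ.1 0) (λ.0 0)
  →2  λ.(λ.0 0) 0
  →3  λ.0 0

Answer: normal form = λ.0 0  (in 3 steps)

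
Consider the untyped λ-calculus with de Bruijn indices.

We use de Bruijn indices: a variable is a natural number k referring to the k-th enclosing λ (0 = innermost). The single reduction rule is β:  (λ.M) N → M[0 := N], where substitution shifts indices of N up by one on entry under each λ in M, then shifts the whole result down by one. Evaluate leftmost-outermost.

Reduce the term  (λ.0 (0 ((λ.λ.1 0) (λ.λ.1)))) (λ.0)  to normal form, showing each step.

  start: (λ.0 (0 ((λ.λ.1 0) (λ.λ.1)))) (λ.0)
  step 1: (λ.0) ((λ.0) ((λ.λ.1 0) (λ.λ.1)))
  step 2: (λ.0) ((λ.λ.1 0) (λ.λ.1))
  step 3: (λ.λ.1 0) (λ.λ.1)
  step 4: λ.(λ.λ.1) 0
  step 5: λ.λ.1

Answer: normal form = λ.λ.1  (in 5 steps)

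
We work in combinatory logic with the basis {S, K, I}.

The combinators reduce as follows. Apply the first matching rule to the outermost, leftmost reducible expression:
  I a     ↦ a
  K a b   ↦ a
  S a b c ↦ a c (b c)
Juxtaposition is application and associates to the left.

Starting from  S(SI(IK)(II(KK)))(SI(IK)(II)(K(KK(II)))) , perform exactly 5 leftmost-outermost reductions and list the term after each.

Answer: after 5 steps: SK(SI(IK)(II)(K(KK(II))))

Working:
  start: S(SI(IK)(II(KK)))(SI(IK)(II)(K(KK(II))))
  [1] S(I(II(KK))(IK(II(KK))))(SI(IK)(II)(K(KK(II))))
  [2] S(II(KK)(IK(II(KK))))(SI(IK)(II)(K(KK(II))))
  [3] S(I(KK)(IK(II(KK))))(SI(IK)(II)(K(KK(II))))
  [4] S(KK(IK(II(KK))))(SI(IK)(II)(K(KK(II))))
  [5] SK(SI(IK)(II)(K(KK(II))))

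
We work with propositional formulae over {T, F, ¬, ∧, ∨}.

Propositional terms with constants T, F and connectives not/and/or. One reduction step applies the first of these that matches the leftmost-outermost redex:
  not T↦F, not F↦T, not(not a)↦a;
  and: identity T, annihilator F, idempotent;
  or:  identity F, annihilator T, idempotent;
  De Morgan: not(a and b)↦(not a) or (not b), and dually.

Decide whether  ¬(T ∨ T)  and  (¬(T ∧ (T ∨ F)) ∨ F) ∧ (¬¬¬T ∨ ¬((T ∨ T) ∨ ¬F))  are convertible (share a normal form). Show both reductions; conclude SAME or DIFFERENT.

Answer: SAME — A ⇓ F, B ⇓ F

Reduction:
Term A:
  start: ¬(T ∨ T)
  →1  ¬T ∧ ¬T
  →2  ¬T
  →3  F

Term B:
  start: (¬(T ∧ (T ∨ F)) ∨ F) ∧ (¬¬¬T ∨ ¬((T ∨ T) ∨ ¬F))
  →1  ¬(T ∧ (T ∨ F)) ∧ (¬¬¬T ∨ ¬((T ∨ T) ∨ ¬F))
  →2  (¬T ∨ ¬(T ∨ F)) ∧ (¬¬¬T ∨ ¬((T ∨ T) ∨ ¬F))
  →3  (F ∨ ¬(T ∨ F)) ∧ (¬¬¬T ∨ ¬((T ∨ T) ∨ ¬F))
  →4  ¬(T ∨ F) ∧ (¬¬¬T ∨ ¬((T ∨ T) ∨ ¬F))
  →5  (¬T ∧ ¬F) ∧ (¬¬¬T ∨ ¬((T ∨ T) ∨ ¬F))
  →6  (F ∧ ¬F) ∧ (¬¬¬T ∨ ¬((T ∨ T) ∨ ¬F))
  →7  F ∧ (¬¬¬T ∨ ¬((T ∨ T) ∨ ¬F))
  →8  F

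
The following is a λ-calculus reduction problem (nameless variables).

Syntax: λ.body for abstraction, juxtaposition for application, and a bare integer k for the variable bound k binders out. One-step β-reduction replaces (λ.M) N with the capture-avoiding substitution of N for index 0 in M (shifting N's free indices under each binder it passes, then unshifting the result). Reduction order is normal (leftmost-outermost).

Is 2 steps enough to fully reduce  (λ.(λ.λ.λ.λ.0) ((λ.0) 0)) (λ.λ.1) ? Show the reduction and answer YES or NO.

  start: (λ.(λ.λ.λ.λ.0) ((λ.0) 0)) (λ.λ.1)
  →1  (λ.λ.λ.λ.0) ((λ.0) (λ.λ.1))
  →2  λ.λ.λ.0

Answer: YES — reaches normal form λ.λ.λ.0 in 2 ≤ 2 steps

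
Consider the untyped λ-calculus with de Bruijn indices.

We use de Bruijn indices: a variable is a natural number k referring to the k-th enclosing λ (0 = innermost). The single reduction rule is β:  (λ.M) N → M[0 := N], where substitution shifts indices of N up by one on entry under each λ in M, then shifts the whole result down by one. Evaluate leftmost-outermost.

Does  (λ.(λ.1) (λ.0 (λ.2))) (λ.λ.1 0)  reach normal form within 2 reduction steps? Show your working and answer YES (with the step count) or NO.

Answer: YES — reaches normal form λ.λ.1 0 in 2 ≤ 2 steps

Reduction:
  start: (λ.(λ.1) (λ.0 (λ.2))) (λ.λ.1 0)
  step 1: (λ.λ.λ.1 0) (λ.0 (λ.λ.λ.1 0))
  step 2: λ.λ.1 0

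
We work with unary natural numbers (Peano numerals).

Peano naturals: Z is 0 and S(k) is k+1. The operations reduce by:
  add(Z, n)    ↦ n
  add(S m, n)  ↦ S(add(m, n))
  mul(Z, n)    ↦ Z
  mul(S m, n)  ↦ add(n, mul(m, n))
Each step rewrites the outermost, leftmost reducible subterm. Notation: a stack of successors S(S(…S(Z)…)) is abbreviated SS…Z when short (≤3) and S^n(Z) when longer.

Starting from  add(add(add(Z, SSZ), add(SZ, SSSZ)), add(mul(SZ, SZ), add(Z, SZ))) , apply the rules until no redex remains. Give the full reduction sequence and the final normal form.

  start: add(add(add(Z, SSZ), add(SZ, SSSZ)), add(mul(SZ, SZ), add(Z, SZ)))
  step 1: add(add(SSZ, add(SZ, SSSZ)), add(mul(SZ, SZ), add(Z, SZ)))
  step 2: add(S(add(SZ, add(SZ, SSSZ))), add(mul(SZ, SZ), add(Z, SZ)))
  step 3: S(add(add(SZ, add(SZ, SSSZ)), add(mul(SZ, SZ), add(Z, SZ))))
  step 4: S(add(S(add(Z, add(SZ, SSSZ))), add(mul(SZ, SZ), add(Z, SZ))))
  step 5: S(S(add(add(Z, add(SZ, SSSZ)), add(mul(SZ, SZ), add(Z, SZ)))))
  step 6: S(S(add(add(SZ, SSSZ), add(mul(SZ, SZ), add(Z, SZ)))))
  step 7: S(S(add(S(add(Z, SSSZ)), add(mul(SZ, SZ), add(Z, SZ)))))
  step 8: S(S(S(add(add(Z, SSSZ), add(mul(SZ, SZ), add(Z, SZ))))))
  step 9: S(S(S(add(SSSZ, add(mul(SZ, SZ), add(Z, SZ))))))
  step 10: S(S(S(S(add(SSZ, add(mul(SZ, SZ), add(Z, SZ)))))))
  step 11: S(S(S(S(S(add(SZ, add(mul(SZ, SZ), add(Z, SZ))))))))
  step 12: S(S(S(S(S(S(add(Z, add(mul(SZ, SZ), add(Z, SZ)))))))))
  step 13: S(S(S(S(S(S(add(mul(SZ, SZ), add(Z, SZ))))))))
  step 14: S(S(S(S(S(S(add(add(SZ, mul(Z, SZ)), add(Z, SZ))))))))
  step 15: S(S(S(S(S(S(add(S(add(Z, mul(Z, SZ))), add(Z, SZ))))))))
  step 16: S(S(S(S(S(S(S(add(add(Z, mul(Z, SZ)), add(Z, SZ)))))))))
  step 17: S(S(S(S(S(S(S(add(mul(Z, SZ), add(Z, SZ)))))))))
  step 18: S(S(S(S(S(S(S(add(Z, add(Z, SZ)))))))))
  step 19: S(S(S(S(S(S(S(add(Z, SZ))))))))
  step 20: S^8(Z)

Answer: normal form = S^8(Z)  (in 20 steps)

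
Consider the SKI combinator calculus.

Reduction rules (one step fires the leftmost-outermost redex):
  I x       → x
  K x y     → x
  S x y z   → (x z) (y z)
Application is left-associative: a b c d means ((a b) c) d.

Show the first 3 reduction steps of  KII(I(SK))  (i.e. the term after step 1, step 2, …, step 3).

  start: KII(I(SK))
  [1] I(I(SK))
  [2] I(SK)
  [3] SK

Answer: after 3 steps: SK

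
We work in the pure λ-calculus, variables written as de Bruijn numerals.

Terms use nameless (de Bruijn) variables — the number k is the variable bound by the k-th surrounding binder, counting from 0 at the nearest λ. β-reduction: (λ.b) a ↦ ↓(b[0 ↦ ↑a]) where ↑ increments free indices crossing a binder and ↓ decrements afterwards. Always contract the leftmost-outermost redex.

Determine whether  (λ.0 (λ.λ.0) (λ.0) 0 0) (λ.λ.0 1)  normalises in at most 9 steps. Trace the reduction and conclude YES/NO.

Answer: YES — reaches normal form λ.λ.0 1 in 6 ≤ 9 steps

Derivation:
  start: (λ.0 (λ.λ.0) (λ.0) 0 0) (λ.λ.0 1)
  step 1: (λ.λ.0 1) (λ.λ.0) (λ.0) (λ.λ.0 1) (λ.λ.0 1)
  step 2: (λ.0 (λ.λ.0)) (λ.0) (λ.λ.0 1) (λ.λ.0 1)
  step 3: (λ.0) (λ.λ.0) (λ.λ.0 1) (λ.λ.0 1)
  step 4: (λ.λ.0) (λ.λ.0 1) (λ.λ.0 1)
  step 5: (λ.0) (λ.λ.0 1)
  step 6: λ.λ.0 1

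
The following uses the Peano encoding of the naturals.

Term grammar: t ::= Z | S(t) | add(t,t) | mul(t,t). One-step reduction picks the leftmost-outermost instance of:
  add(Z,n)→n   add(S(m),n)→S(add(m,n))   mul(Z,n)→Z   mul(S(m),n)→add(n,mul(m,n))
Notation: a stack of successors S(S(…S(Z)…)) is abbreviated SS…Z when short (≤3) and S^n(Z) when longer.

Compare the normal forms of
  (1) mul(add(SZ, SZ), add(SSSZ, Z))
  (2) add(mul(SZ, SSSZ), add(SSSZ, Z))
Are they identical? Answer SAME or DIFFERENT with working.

Answer: SAME — A ⇓ S^6(Z), B ⇓ S^6(Z)

Derivation:
Term A:
  start: mul(add(SZ, SZ), add(SSSZ, Z))
  [1] mul(S(add(Z, SZ)), add(SSSZ, Z))
  [2] add(add(SSSZ, Z), mul(add(Z, SZ), add(SSSZ, Z)))
  [3] add(S(add(SSZ, Z)), mul(add(Z, SZ), add(SSSZ, Z)))
  [4] S(add(add(SSZ, Z), mul(add(Z, SZ), add(SSSZ, Z))))
  [5] S(add(S(add(SZ, Z)), mul(add(Z, SZ), add(SSSZ, Z))))
  [6] S(S(add(add(SZ, Z), mul(add(Z, SZ), add(SSSZ, Z)))))
  [7] S(S(add(S(add(Z, Z)), mul(add(Z, SZ), add(SSSZ, Z)))))
  [8] S(S(S(add(add(Z, Z), mul(add(Z, SZ), add(SSSZ, Z))))))
  [9] S(S(S(add(Z, mul(add(Z, SZ), add(SSSZ, Z))))))
  [10] S(S(S(mul(add(Z, SZ), add(SSSZ, Z)))))
  [11] S(S(S(mul(SZ, add(SSSZ, Z)))))
  [12] S(S(S(add(add(SSSZ, Z), mul(Z, add(SSSZ, Z))))))
  [13] S(S(S(add(S(add(SSZ, Z)), mul(Z, add(SSSZ, Z))))))
  [14] S(S(S(S(add(add(SSZ, Z), mul(Z, add(SSSZ, Z)))))))
  [15] S(S(S(S(add(S(add(SZ, Z)), mul(Z, add(SSSZ, Z)))))))
  [16] S(S(S(S(S(add(add(SZ, Z), mul(Z, add(SSSZ, Z))))))))
  [17] S(S(S(S(S(add(S(add(Z, Z)), mul(Z, add(SSSZ, Z))))))))
  [18] S(S(S(S(S(S(add(add(Z, Z), mul(Z, add(SSSZ, Z)))))))))
  [19] S(S(S(S(S(S(add(Z, mul(Z, add(SSSZ, Z)))))))))
  [20] S(S(S(S(S(S(mul(Z, add(SSSZ, Z))))))))
  [21] S^6(Z)

Term B:
  start: add(mul(SZ, SSSZ), add(SSSZ, Z))
  [1] add(add(SSSZ, mul(Z, SSSZ)), add(SSSZ, Z))
  [2] add(S(add(SSZ, mul(Z, SSSZ))), add(SSSZ, Z))
  [3] S(add(add(SSZ, mul(Z, SSSZ)), add(SSSZ, Z)))
  [4] S(add(S(add(SZ, mul(Z, SSSZ))), add(SSSZ, Z)))
  [5] S(S(add(add(SZ, mul(Z, SSSZ)), add(SSSZ, Z))))
  [6] S(S(add(S(add(Z, mul(Z, SSSZ))), add(SSSZ, Z))))
  [7] S(S(S(add(add(Z, mul(Z, SSSZ)), add(SSSZ, Z)))))
  [8] S(S(S(add(mul(Z, SSSZ), add(SSSZ, Z)))))
  [9] S(S(S(add(Z, add(SSSZ, Z)))))
  [10] S(S(S(add(SSSZ, Z))))
  [11] S(S(S(S(add(SSZ, Z)))))
  [12] S(S(S(S(S(add(SZ, Z))))))
  [13] S(S(S(S(S(S(add(Z, Z)))))))
  [14] S^6(Z)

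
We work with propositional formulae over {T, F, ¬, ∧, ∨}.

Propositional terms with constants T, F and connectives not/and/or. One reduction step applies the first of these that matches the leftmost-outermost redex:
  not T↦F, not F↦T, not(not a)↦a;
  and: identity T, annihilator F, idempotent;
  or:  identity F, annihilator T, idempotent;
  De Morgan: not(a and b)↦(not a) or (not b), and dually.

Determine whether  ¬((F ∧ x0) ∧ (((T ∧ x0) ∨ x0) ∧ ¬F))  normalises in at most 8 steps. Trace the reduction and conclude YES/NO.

  start: ¬((F ∧ x0) ∧ (((T ∧ x0) ∨ x0) ∧ ¬F))
  →1  ¬(F ∧ x0) ∨ ¬(((T ∧ x0) ∨ x0) ∧ ¬F)
  →2  (¬F ∨ ¬x0) ∨ ¬(((T ∧ x0) ∨ x0) ∧ ¬F)
  →3  (T ∨ ¬x0) ∨ ¬(((T ∧ x0) ∨ x0) ∧ ¬F)
  →4  T ∨ ¬(((T ∧ x0) ∨ x0) ∧ ¬F)
  →5  T

Answer: YES — reaches normal form T in 5 ≤ 8 steps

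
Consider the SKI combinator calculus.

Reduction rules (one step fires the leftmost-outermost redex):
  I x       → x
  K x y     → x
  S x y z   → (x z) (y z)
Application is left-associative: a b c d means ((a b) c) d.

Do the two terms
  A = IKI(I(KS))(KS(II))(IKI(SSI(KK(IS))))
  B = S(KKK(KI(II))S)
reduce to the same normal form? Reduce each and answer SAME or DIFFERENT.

Term A:
  start: IKI(I(KS))(KS(II))(IKI(SSI(KK(IS))))
  step 1: KI(I(KS))(KS(II))(IKI(SSI(KK(IS))))
  step 2: I(KS(II))(IKI(SSI(KK(IS))))
  step 3: KS(II)(IKI(SSI(KK(IS))))
  step 4: S(IKI(SSI(KK(IS))))
  step 5: S(KI(SSI(KK(IS))))
  step 6: SI

Term B:
  start: S(KKK(KI(II))S)
  step 1: S(K(KI(II))S)
  step 2: S(KI(II))
  step 3: SI

Answer: SAME — A ⇓ SI, B ⇓ SI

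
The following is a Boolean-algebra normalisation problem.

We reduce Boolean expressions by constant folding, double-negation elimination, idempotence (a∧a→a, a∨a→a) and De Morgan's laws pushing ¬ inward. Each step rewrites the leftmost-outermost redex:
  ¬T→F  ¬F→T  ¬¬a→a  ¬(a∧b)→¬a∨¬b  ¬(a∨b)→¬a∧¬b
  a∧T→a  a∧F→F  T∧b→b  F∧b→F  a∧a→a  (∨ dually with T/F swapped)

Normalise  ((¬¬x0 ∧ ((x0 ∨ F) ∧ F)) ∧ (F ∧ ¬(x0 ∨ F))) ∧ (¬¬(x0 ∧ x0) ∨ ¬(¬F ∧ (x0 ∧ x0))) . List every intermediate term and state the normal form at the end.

Answer: normal form = F  (in 5 steps)

Derivation:
  start: ((¬¬x0 ∧ ((x0 ∨ F) ∧ F)) ∧ (F ∧ ¬(x0 ∨ F))) ∧ (¬¬(x0 ∧ x0) ∨ ¬(¬F ∧ (x0 ∧ x0)))
  step 1: ((x0 ∧ ((x0 ∨ F) ∧ F)) ∧ (F ∧ ¬(x0 ∨ F))) ∧ (¬¬(x0 ∧ x0) ∨ ¬(¬F ∧ (x0 ∧ x0)))
  step 2: ((x0 ∧ F) ∧ (F ∧ ¬(x0 ∨ F))) ∧ (¬¬(x0 ∧ x0) ∨ ¬(¬F ∧ (x0 ∧ x0)))
  step 3: (F ∧ (F ∧ ¬(x0 ∨ F))) ∧ (¬¬(x0 ∧ x0) ∨ ¬(¬F ∧ (x0 ∧ x0)))
  step 4: F ∧ (¬¬(x0 ∧ x0) ∨ ¬(¬F ∧ (x0 ∧ x0)))
  step 5: F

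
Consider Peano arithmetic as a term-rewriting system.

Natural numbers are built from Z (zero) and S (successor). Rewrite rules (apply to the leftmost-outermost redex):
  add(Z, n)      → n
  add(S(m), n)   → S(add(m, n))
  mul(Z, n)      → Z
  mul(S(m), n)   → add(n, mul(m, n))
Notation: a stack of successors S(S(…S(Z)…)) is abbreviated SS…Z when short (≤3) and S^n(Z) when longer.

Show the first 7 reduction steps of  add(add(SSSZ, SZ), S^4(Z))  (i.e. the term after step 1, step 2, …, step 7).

  start: add(add(SSSZ, SZ), S^4(Z))
  [1] add(S(add(SSZ, SZ)), S^4(Z))
  [2] S(add(add(SSZ, SZ), S^4(Z)))
  [3] S(add(S(add(SZ, SZ)), S^4(Z)))
  [4] S(S(add(add(SZ, SZ), S^4(Z))))
  [5] S(S(add(S(add(Z, SZ)), S^4(Z))))
  [6] S(S(S(add(add(Z, SZ), S^4(Z)))))
  [7] S(S(S(add(SZ, S^4(Z)))))

Answer: after 7 steps: S(S(S(add(SZ, S^4(Z)))))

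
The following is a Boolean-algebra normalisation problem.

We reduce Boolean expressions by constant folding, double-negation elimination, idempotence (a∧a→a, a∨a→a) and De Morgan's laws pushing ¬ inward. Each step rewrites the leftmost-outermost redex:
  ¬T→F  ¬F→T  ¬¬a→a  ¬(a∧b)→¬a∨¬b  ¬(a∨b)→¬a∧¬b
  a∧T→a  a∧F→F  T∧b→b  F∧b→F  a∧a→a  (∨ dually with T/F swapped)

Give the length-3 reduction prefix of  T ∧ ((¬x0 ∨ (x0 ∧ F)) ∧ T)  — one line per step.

Answer: after 3 steps: ¬x0 ∨ F

Working:
  start: T ∧ ((¬x0 ∨ (x0 ∧ F)) ∧ T)
  [1] (¬x0 ∨ (x0 ∧ F)) ∧ T
  [2] ¬x0 ∨ (x0 ∧ F)
  [3] ¬x0 ∨ F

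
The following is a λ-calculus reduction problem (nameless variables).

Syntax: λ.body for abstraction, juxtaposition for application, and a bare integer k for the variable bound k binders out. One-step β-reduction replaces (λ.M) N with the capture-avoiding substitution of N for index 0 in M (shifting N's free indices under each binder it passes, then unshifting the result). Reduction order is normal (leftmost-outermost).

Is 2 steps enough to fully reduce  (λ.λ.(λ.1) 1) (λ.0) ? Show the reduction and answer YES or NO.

Answer: YES — reaches normal form λ.0 in 2 ≤ 2 steps

Reduction:
  start: (λ.λ.(λ.1) 1) (λ.0)
  →1  λ.(λ.1) (λ.0)
  →2  λ.0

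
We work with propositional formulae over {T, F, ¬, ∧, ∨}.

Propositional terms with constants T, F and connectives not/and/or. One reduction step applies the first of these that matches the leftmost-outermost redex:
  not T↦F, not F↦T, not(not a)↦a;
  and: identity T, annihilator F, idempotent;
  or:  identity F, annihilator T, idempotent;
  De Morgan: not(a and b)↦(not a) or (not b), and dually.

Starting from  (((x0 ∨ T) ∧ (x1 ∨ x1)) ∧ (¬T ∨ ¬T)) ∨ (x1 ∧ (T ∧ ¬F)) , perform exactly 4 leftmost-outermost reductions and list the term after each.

  start: (((x0 ∨ T) ∧ (x1 ∨ x1)) ∧ (¬T ∨ ¬T)) ∨ (x1 ∧ (T ∧ ¬F))
  [1] ((T ∧ (x1 ∨ x1)) ∧ (¬T ∨ ¬T)) ∨ (x1 ∧ (T ∧ ¬F))
  [2] ((x1 ∨ x1) ∧ (¬T ∨ ¬T)) ∨ (x1 ∧ (T ∧ ¬F))
  [3] (x1 ∧ (¬T ∨ ¬T)) ∨ (x1 ∧ (T ∧ ¬F))
  [4] (x1 ∧ ¬T) ∨ (x1 ∧ (T ∧ ¬F))

Answer: after 4 steps: (x1 ∧ ¬T) ∨ (x1 ∧ (T ∧ ¬F))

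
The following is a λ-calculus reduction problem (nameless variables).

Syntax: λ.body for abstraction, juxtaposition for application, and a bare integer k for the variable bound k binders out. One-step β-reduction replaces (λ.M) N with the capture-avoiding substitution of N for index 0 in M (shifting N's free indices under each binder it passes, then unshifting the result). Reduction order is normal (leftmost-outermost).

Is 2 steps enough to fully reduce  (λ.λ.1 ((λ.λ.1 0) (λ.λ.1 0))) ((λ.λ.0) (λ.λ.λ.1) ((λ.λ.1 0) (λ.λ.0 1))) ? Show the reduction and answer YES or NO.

  start: (λ.λ.1 ((λ.λ.1 0) (λ.λ.1 0))) ((λ.λ.0) (λ.λ.λ.1) ((λ.λ.1 0) (λ.λ.0 1)))
  →1  λ.(λ.λ.0) (λ.λ.λ.1) ((λ.λ.1 0) (λ.λ.0 1)) ((λ.λ.1 0) (λ.λ.1 0))
  →2  λ.(λ.0) ((λ.λ.1 0) (λ.λ.0 1)) ((λ.λ.1 0) (λ.λ.1 0))

Answer: NO — after 2 steps the term is λ.(λ.0) ((λ.λ.1 0) (λ.λ.0 1)) ((λ.λ.1 0) (λ.λ.1 0)), not yet normal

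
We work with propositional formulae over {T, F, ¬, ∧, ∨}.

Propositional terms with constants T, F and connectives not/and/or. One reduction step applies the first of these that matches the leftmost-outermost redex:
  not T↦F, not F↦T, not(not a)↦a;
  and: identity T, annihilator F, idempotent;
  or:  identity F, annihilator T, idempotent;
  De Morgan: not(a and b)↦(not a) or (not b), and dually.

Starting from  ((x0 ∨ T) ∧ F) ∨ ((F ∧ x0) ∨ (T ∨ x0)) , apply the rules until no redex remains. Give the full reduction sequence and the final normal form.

Answer: normal form = T  (in 5 steps)

Derivation:
  start: ((x0 ∨ T) ∧ F) ∨ ((F ∧ x0) ∨ (T ∨ x0))
  →1  F ∨ ((F ∧ x0) ∨ (T ∨ x0))
  →2  (F ∧ x0) ∨ (T ∨ x0)
  →3  F ∨ (T ∨ x0)
  →4  T ∨ x0
  →5  T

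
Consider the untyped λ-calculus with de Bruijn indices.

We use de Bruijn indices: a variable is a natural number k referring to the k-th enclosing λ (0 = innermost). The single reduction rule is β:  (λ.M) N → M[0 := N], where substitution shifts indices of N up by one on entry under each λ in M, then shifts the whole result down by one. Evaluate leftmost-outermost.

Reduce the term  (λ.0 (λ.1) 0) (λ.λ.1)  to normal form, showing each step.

Answer: normal form = λ.λ.λ.1  (in 3 steps)

Derivation:
  start: (λ.0 (λ.1) 0) (λ.λ.1)
  →1  (λ.λ.1) (λ.λ.λ.1) (λ.λ.1)
  →2  (λ.λ.λ.λ.1) (λ.λ.1)
  →3  λ.λ.λ.1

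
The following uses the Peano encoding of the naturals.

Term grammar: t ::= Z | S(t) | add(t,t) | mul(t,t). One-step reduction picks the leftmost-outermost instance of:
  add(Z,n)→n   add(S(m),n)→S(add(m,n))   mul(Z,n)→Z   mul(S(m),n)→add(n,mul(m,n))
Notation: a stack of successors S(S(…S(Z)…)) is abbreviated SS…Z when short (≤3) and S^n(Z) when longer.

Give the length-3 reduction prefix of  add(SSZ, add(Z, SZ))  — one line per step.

  start: add(SSZ, add(Z, SZ))
  →1  S(add(SZ, add(Z, SZ)))
  →2  S(S(add(Z, add(Z, SZ))))
  →3  S(S(add(Z, SZ)))

Answer: after 3 steps: S(S(add(Z, SZ)))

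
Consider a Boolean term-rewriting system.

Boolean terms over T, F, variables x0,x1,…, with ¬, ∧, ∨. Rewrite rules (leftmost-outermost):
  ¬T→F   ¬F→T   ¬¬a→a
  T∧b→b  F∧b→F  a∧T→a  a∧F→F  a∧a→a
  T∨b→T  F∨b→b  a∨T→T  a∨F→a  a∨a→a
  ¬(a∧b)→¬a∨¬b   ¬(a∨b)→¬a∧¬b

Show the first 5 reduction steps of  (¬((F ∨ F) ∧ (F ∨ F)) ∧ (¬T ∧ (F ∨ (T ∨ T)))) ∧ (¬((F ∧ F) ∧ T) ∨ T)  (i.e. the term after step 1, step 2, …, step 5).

  start: (¬((F ∨ F) ∧ (F ∨ F)) ∧ (¬T ∧ (F ∨ (T ∨ T)))) ∧ (¬((F ∧ F) ∧ T) ∨ T)
  →1  ((¬(F ∨ F) ∨ ¬(F ∨ F)) ∧ (¬T ∧ (F ∨ (T ∨ T)))) ∧ (¬((F ∧ F) ∧ T) ∨ T)
  →2  (¬(F ∨ F) ∧ (¬T ∧ (F ∨ (T ∨ T)))) ∧ (¬((F ∧ F) ∧ T) ∨ T)
  →3  ((¬F ∧ ¬F) ∧ (¬T ∧ (F ∨ (T ∨ T)))) ∧ (¬((F ∧ F) ∧ T) ∨ T)
  →4  (¬F ∧ (¬T ∧ (F ∨ (T ∨ T)))) ∧ (¬((F ∧ F) ∧ T) ∨ T)
  →5  (T ∧ (¬T ∧ (F ∨ (T ∨ T)))) ∧ (¬((F ∧ F) ∧ T) ∨ T)

Answer: after 5 steps: (T ∧ (¬T ∧ (F ∨ (T ∨ T)))) ∧ (¬((F ∧ F) ∧ T) ∨ T)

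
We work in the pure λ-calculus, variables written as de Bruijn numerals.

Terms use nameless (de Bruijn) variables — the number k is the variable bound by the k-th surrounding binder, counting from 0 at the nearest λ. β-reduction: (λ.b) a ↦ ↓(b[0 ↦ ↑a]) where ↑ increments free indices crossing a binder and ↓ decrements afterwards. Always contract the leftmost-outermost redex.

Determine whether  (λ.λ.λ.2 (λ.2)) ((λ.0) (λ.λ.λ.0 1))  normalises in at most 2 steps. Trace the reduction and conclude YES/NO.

  start: (λ.λ.λ.2 (λ.2)) ((λ.0) (λ.λ.λ.0 1))
  [1] λ.λ.(λ.0) (λ.λ.λ.0 1) (λ.2)
  [2] λ.λ.(λ.λ.λ.0 1) (λ.2)

Answer: NO — after 2 steps the term is λ.λ.(λ.λ.λ.0 1) (λ.2), not yet normal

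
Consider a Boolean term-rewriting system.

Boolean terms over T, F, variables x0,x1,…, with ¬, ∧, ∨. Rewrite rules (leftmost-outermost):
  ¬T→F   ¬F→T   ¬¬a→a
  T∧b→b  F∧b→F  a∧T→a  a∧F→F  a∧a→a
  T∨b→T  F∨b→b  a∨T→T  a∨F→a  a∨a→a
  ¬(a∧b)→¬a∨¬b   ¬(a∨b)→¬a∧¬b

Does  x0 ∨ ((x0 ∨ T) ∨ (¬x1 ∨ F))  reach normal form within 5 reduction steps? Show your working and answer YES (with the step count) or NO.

Answer: YES — reaches normal form T in 3 ≤ 5 steps

Reduction:
  start: x0 ∨ ((x0 ∨ T) ∨ (¬x1 ∨ F))
  [1] x0 ∨ (T ∨ (¬x1 ∨ F))
  [2] x0 ∨ T
  [3] T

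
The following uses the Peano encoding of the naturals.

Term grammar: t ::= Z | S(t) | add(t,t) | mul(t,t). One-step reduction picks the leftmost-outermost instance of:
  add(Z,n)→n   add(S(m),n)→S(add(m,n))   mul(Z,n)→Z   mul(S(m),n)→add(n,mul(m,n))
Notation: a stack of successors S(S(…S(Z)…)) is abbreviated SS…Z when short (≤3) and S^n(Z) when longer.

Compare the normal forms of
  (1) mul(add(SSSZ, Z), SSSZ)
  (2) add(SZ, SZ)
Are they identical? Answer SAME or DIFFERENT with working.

Term A:
  start: mul(add(SSSZ, Z), SSSZ)
  [1] mul(S(add(SSZ, Z)), SSSZ)
  [2] add(SSSZ, mul(add(SSZ, Z), SSSZ))
  [3] S(add(SSZ, mul(add(SSZ, Z), SSSZ)))
  [4] S(S(add(SZ, mul(add(SSZ, Z), SSSZ))))
  [5] S(S(S(add(Z, mul(add(SSZ, Z), SSSZ)))))
  [6] S(S(S(mul(add(SSZ, Z), SSSZ))))
  [7] S(S(S(mul(S(add(SZ, Z)), SSSZ))))
  [8] S(S(S(add(SSSZ, mul(add(SZ, Z), SSSZ)))))
  [9] S(S(S(S(add(SSZ, mul(add(SZ, Z), SSSZ))))))
  [10] S(S(S(S(S(add(SZ, mul(add(SZ, Z), SSSZ)))))))
  [11] S(S(S(S(S(S(add(Z, mul(add(SZ, Z), SSSZ))))))))
  [12] S(S(S(S(S(S(mul(add(SZ, Z), SSSZ)))))))
  [13] S(S(S(S(S(S(mul(S(add(Z, Z)), SSSZ)))))))
  [14] S(S(S(S(S(S(add(SSSZ, mul(add(Z, Z), SSSZ))))))))
  [15] S(S(S(S(S(S(S(add(SSZ, mul(add(Z, Z), SSSZ)))))))))
  [16] S(S(S(S(S(S(S(S(add(SZ, mul(add(Z, Z), SSSZ))))))))))
  [17] S(S(S(S(S(S(S(S(S(add(Z, mul(add(Z, Z), SSSZ)))))))))))
  [18] S(S(S(S(S(S(S(S(S(mul(add(Z, Z), SSSZ))))))))))
  [19] S(S(S(S(S(S(S(S(S(mul(Z, SSSZ))))))))))
  [20] S^9(Z)

Term B:
  start: add(SZ, SZ)
  [1] S(add(Z, SZ))
  [2] SSZ

Answer: DIFFERENT — A ⇓ S^9(Z), B ⇓ SSZ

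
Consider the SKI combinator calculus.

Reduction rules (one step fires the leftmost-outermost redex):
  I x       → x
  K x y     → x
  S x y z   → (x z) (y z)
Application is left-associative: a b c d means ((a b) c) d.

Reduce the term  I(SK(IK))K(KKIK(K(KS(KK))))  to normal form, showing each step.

  start: I(SK(IK))K(KKIK(K(KS(KK))))
  →1  SK(IK)K(KKIK(K(KS(KK))))
  →2  KK(IKK)(KKIK(K(KS(KK))))
  →3  K(KKIK(K(KS(KK))))
  →4  K(KK(K(KS(KK))))
  →5  KK

Answer: normal form = KK  (in 5 steps)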